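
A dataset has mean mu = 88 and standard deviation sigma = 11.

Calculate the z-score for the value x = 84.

-0.3636

Step 1: Recall the z-score formula: z = (x - mu) / sigma
Step 2: Substitute values: z = (84 - 88) / 11
Step 3: z = -4 / 11 = -0.3636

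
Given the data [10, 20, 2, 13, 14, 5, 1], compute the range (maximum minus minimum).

19

Step 1: Identify the maximum value: max = 20
Step 2: Identify the minimum value: min = 1
Step 3: Range = max - min = 20 - 1 = 19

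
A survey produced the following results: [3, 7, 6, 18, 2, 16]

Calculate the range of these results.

16

Step 1: Identify the maximum value: max = 18
Step 2: Identify the minimum value: min = 2
Step 3: Range = max - min = 18 - 2 = 16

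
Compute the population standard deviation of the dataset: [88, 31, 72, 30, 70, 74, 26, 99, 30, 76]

26.0699

Step 1: Compute the mean: 59.6
Step 2: Sum of squared deviations from the mean: 6796.4
Step 3: Population variance = 6796.4 / 10 = 679.64
Step 4: Standard deviation = sqrt(679.64) = 26.0699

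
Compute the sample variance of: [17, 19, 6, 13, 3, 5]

45.5

Step 1: Compute the mean: (17 + 19 + 6 + 13 + 3 + 5) / 6 = 10.5
Step 2: Compute squared deviations from the mean:
  (17 - 10.5)^2 = 42.25
  (19 - 10.5)^2 = 72.25
  (6 - 10.5)^2 = 20.25
  (13 - 10.5)^2 = 6.25
  (3 - 10.5)^2 = 56.25
  (5 - 10.5)^2 = 30.25
Step 3: Sum of squared deviations = 227.5
Step 4: Sample variance = 227.5 / 5 = 45.5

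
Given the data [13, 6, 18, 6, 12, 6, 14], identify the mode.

6

Step 1: Count the frequency of each value:
  6: appears 3 time(s)
  12: appears 1 time(s)
  13: appears 1 time(s)
  14: appears 1 time(s)
  18: appears 1 time(s)
Step 2: The value 6 appears most frequently (3 times).
Step 3: Mode = 6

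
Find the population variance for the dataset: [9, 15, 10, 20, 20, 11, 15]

17.6327

Step 1: Compute the mean: (9 + 15 + 10 + 20 + 20 + 11 + 15) / 7 = 14.2857
Step 2: Compute squared deviations from the mean:
  (9 - 14.2857)^2 = 27.9388
  (15 - 14.2857)^2 = 0.5102
  (10 - 14.2857)^2 = 18.3673
  (20 - 14.2857)^2 = 32.6531
  (20 - 14.2857)^2 = 32.6531
  (11 - 14.2857)^2 = 10.7959
  (15 - 14.2857)^2 = 0.5102
Step 3: Sum of squared deviations = 123.4286
Step 4: Population variance = 123.4286 / 7 = 17.6327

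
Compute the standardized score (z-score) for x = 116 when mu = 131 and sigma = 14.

-1.0714

Step 1: Recall the z-score formula: z = (x - mu) / sigma
Step 2: Substitute values: z = (116 - 131) / 14
Step 3: z = -15 / 14 = -1.0714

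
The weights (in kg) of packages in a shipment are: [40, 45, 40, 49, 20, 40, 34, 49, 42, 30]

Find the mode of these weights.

40

Step 1: Count the frequency of each value:
  20: appears 1 time(s)
  30: appears 1 time(s)
  34: appears 1 time(s)
  40: appears 3 time(s)
  42: appears 1 time(s)
  45: appears 1 time(s)
  49: appears 2 time(s)
Step 2: The value 40 appears most frequently (3 times).
Step 3: Mode = 40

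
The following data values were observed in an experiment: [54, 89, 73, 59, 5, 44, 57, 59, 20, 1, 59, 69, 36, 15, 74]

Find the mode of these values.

59

Step 1: Count the frequency of each value:
  1: appears 1 time(s)
  5: appears 1 time(s)
  15: appears 1 time(s)
  20: appears 1 time(s)
  36: appears 1 time(s)
  44: appears 1 time(s)
  54: appears 1 time(s)
  57: appears 1 time(s)
  59: appears 3 time(s)
  69: appears 1 time(s)
  73: appears 1 time(s)
  74: appears 1 time(s)
  89: appears 1 time(s)
Step 2: The value 59 appears most frequently (3 times).
Step 3: Mode = 59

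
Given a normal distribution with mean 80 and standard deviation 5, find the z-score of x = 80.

0

Step 1: Recall the z-score formula: z = (x - mu) / sigma
Step 2: Substitute values: z = (80 - 80) / 5
Step 3: z = 0 / 5 = 0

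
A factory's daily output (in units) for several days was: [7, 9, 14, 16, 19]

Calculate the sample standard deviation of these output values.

4.9497

Step 1: Compute the mean: 13
Step 2: Sum of squared deviations from the mean: 98
Step 3: Sample variance = 98 / 4 = 24.5
Step 4: Standard deviation = sqrt(24.5) = 4.9497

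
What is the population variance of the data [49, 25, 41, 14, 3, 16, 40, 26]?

214.9375

Step 1: Compute the mean: (49 + 25 + 41 + 14 + 3 + 16 + 40 + 26) / 8 = 26.75
Step 2: Compute squared deviations from the mean:
  (49 - 26.75)^2 = 495.0625
  (25 - 26.75)^2 = 3.0625
  (41 - 26.75)^2 = 203.0625
  (14 - 26.75)^2 = 162.5625
  (3 - 26.75)^2 = 564.0625
  (16 - 26.75)^2 = 115.5625
  (40 - 26.75)^2 = 175.5625
  (26 - 26.75)^2 = 0.5625
Step 3: Sum of squared deviations = 1719.5
Step 4: Population variance = 1719.5 / 8 = 214.9375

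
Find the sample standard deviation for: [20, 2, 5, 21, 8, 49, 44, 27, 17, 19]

15.4761

Step 1: Compute the mean: 21.2
Step 2: Sum of squared deviations from the mean: 2155.6
Step 3: Sample variance = 2155.6 / 9 = 239.5111
Step 4: Standard deviation = sqrt(239.5111) = 15.4761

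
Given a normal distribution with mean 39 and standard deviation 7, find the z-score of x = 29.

-1.4286

Step 1: Recall the z-score formula: z = (x - mu) / sigma
Step 2: Substitute values: z = (29 - 39) / 7
Step 3: z = -10 / 7 = -1.4286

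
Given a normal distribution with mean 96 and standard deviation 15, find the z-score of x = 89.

-0.4667

Step 1: Recall the z-score formula: z = (x - mu) / sigma
Step 2: Substitute values: z = (89 - 96) / 15
Step 3: z = -7 / 15 = -0.4667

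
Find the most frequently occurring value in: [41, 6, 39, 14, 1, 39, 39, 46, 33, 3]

39

Step 1: Count the frequency of each value:
  1: appears 1 time(s)
  3: appears 1 time(s)
  6: appears 1 time(s)
  14: appears 1 time(s)
  33: appears 1 time(s)
  39: appears 3 time(s)
  41: appears 1 time(s)
  46: appears 1 time(s)
Step 2: The value 39 appears most frequently (3 times).
Step 3: Mode = 39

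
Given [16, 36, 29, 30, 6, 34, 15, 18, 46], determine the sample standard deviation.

12.6106

Step 1: Compute the mean: 25.5556
Step 2: Sum of squared deviations from the mean: 1272.2222
Step 3: Sample variance = 1272.2222 / 8 = 159.0278
Step 4: Standard deviation = sqrt(159.0278) = 12.6106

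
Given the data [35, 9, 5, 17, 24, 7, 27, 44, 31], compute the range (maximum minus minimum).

39

Step 1: Identify the maximum value: max = 44
Step 2: Identify the minimum value: min = 5
Step 3: Range = max - min = 44 - 5 = 39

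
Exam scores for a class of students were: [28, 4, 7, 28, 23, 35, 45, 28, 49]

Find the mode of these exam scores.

28

Step 1: Count the frequency of each value:
  4: appears 1 time(s)
  7: appears 1 time(s)
  23: appears 1 time(s)
  28: appears 3 time(s)
  35: appears 1 time(s)
  45: appears 1 time(s)
  49: appears 1 time(s)
Step 2: The value 28 appears most frequently (3 times).
Step 3: Mode = 28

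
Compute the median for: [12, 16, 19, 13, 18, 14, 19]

16

Step 1: Sort the data in ascending order: [12, 13, 14, 16, 18, 19, 19]
Step 2: The number of values is n = 7.
Step 3: Since n is odd, the median is the middle value at position 4: 16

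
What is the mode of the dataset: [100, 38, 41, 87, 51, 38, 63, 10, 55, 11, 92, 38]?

38

Step 1: Count the frequency of each value:
  10: appears 1 time(s)
  11: appears 1 time(s)
  38: appears 3 time(s)
  41: appears 1 time(s)
  51: appears 1 time(s)
  55: appears 1 time(s)
  63: appears 1 time(s)
  87: appears 1 time(s)
  92: appears 1 time(s)
  100: appears 1 time(s)
Step 2: The value 38 appears most frequently (3 times).
Step 3: Mode = 38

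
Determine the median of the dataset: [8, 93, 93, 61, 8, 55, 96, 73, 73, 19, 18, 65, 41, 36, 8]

55

Step 1: Sort the data in ascending order: [8, 8, 8, 18, 19, 36, 41, 55, 61, 65, 73, 73, 93, 93, 96]
Step 2: The number of values is n = 15.
Step 3: Since n is odd, the median is the middle value at position 8: 55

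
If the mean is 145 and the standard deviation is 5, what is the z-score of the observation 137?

-1.6

Step 1: Recall the z-score formula: z = (x - mu) / sigma
Step 2: Substitute values: z = (137 - 145) / 5
Step 3: z = -8 / 5 = -1.6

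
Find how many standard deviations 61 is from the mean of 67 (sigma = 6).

-1

Step 1: Recall the z-score formula: z = (x - mu) / sigma
Step 2: Substitute values: z = (61 - 67) / 6
Step 3: z = -6 / 6 = -1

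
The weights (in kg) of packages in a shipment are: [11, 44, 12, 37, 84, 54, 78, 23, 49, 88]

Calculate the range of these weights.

77

Step 1: Identify the maximum value: max = 88
Step 2: Identify the minimum value: min = 11
Step 3: Range = max - min = 88 - 11 = 77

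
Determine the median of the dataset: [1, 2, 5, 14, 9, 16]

7

Step 1: Sort the data in ascending order: [1, 2, 5, 9, 14, 16]
Step 2: The number of values is n = 6.
Step 3: Since n is even, the median is the average of positions 3 and 4:
  Median = (5 + 9) / 2 = 7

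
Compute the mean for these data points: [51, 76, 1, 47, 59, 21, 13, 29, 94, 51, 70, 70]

48.5

Step 1: Sum all values: 51 + 76 + 1 + 47 + 59 + 21 + 13 + 29 + 94 + 51 + 70 + 70 = 582
Step 2: Count the number of values: n = 12
Step 3: Mean = sum / n = 582 / 12 = 48.5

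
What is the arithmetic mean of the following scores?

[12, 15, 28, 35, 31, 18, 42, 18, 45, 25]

26.9

Step 1: Sum all values: 12 + 15 + 28 + 35 + 31 + 18 + 42 + 18 + 45 + 25 = 269
Step 2: Count the number of values: n = 10
Step 3: Mean = sum / n = 269 / 10 = 26.9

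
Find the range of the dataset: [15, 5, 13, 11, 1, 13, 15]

14

Step 1: Identify the maximum value: max = 15
Step 2: Identify the minimum value: min = 1
Step 3: Range = max - min = 15 - 1 = 14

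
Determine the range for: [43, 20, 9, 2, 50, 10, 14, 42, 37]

48

Step 1: Identify the maximum value: max = 50
Step 2: Identify the minimum value: min = 2
Step 3: Range = max - min = 50 - 2 = 48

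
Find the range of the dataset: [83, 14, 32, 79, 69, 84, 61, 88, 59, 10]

78

Step 1: Identify the maximum value: max = 88
Step 2: Identify the minimum value: min = 10
Step 3: Range = max - min = 88 - 10 = 78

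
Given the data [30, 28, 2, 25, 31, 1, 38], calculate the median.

28

Step 1: Sort the data in ascending order: [1, 2, 25, 28, 30, 31, 38]
Step 2: The number of values is n = 7.
Step 3: Since n is odd, the median is the middle value at position 4: 28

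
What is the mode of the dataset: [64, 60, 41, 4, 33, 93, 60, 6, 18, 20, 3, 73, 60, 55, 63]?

60

Step 1: Count the frequency of each value:
  3: appears 1 time(s)
  4: appears 1 time(s)
  6: appears 1 time(s)
  18: appears 1 time(s)
  20: appears 1 time(s)
  33: appears 1 time(s)
  41: appears 1 time(s)
  55: appears 1 time(s)
  60: appears 3 time(s)
  63: appears 1 time(s)
  64: appears 1 time(s)
  73: appears 1 time(s)
  93: appears 1 time(s)
Step 2: The value 60 appears most frequently (3 times).
Step 3: Mode = 60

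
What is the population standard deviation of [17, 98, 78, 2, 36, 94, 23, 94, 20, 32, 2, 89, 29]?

35.8075

Step 1: Compute the mean: 47.2308
Step 2: Sum of squared deviations from the mean: 16668.3077
Step 3: Population variance = 16668.3077 / 13 = 1282.1775
Step 4: Standard deviation = sqrt(1282.1775) = 35.8075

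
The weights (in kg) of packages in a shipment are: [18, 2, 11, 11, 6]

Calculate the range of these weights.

16

Step 1: Identify the maximum value: max = 18
Step 2: Identify the minimum value: min = 2
Step 3: Range = max - min = 18 - 2 = 16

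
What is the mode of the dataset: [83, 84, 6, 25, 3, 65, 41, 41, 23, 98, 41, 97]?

41

Step 1: Count the frequency of each value:
  3: appears 1 time(s)
  6: appears 1 time(s)
  23: appears 1 time(s)
  25: appears 1 time(s)
  41: appears 3 time(s)
  65: appears 1 time(s)
  83: appears 1 time(s)
  84: appears 1 time(s)
  97: appears 1 time(s)
  98: appears 1 time(s)
Step 2: The value 41 appears most frequently (3 times).
Step 3: Mode = 41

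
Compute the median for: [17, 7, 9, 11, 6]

9

Step 1: Sort the data in ascending order: [6, 7, 9, 11, 17]
Step 2: The number of values is n = 5.
Step 3: Since n is odd, the median is the middle value at position 3: 9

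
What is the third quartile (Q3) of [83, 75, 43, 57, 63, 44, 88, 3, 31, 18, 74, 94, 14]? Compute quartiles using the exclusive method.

79

Step 1: Sort the data: [3, 14, 18, 31, 43, 44, 57, 63, 74, 75, 83, 88, 94]
Step 2: n = 13
Step 3: Using the exclusive quartile method:
  Q1 = 24.5
  Q2 (median) = 57
  Q3 = 79
  IQR = Q3 - Q1 = 79 - 24.5 = 54.5
Step 4: Q3 = 79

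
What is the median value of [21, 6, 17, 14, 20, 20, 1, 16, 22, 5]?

16.5

Step 1: Sort the data in ascending order: [1, 5, 6, 14, 16, 17, 20, 20, 21, 22]
Step 2: The number of values is n = 10.
Step 3: Since n is even, the median is the average of positions 5 and 6:
  Median = (16 + 17) / 2 = 16.5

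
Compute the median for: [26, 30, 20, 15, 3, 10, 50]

20

Step 1: Sort the data in ascending order: [3, 10, 15, 20, 26, 30, 50]
Step 2: The number of values is n = 7.
Step 3: Since n is odd, the median is the middle value at position 4: 20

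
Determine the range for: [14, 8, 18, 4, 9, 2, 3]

16

Step 1: Identify the maximum value: max = 18
Step 2: Identify the minimum value: min = 2
Step 3: Range = max - min = 18 - 2 = 16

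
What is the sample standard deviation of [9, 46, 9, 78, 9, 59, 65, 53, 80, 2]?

30.8257

Step 1: Compute the mean: 41
Step 2: Sum of squared deviations from the mean: 8552
Step 3: Sample variance = 8552 / 9 = 950.2222
Step 4: Standard deviation = sqrt(950.2222) = 30.8257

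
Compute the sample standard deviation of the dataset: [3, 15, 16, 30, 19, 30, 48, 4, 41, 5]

15.7229

Step 1: Compute the mean: 21.1
Step 2: Sum of squared deviations from the mean: 2224.9
Step 3: Sample variance = 2224.9 / 9 = 247.2111
Step 4: Standard deviation = sqrt(247.2111) = 15.7229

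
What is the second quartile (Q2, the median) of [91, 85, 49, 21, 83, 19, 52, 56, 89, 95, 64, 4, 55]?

56

Step 1: Sort the data: [4, 19, 21, 49, 52, 55, 56, 64, 83, 85, 89, 91, 95]
Step 2: n = 13
Step 3: Q2 is the median. Since n is odd, it is the middle value at position 7: 56
Step 4: Q2 = 56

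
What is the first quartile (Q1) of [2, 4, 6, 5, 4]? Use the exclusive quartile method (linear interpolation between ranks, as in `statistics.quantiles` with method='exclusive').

3

Step 1: Sort the data: [2, 4, 4, 5, 6]
Step 2: n = 5
Step 3: Using the exclusive quartile method:
  Q1 = 3
  Q2 (median) = 4
  Q3 = 5.5
  IQR = Q3 - Q1 = 5.5 - 3 = 2.5
Step 4: Q1 = 3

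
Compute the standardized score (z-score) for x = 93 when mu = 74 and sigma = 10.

1.9

Step 1: Recall the z-score formula: z = (x - mu) / sigma
Step 2: Substitute values: z = (93 - 74) / 10
Step 3: z = 19 / 10 = 1.9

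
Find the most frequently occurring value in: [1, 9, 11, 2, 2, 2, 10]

2

Step 1: Count the frequency of each value:
  1: appears 1 time(s)
  2: appears 3 time(s)
  9: appears 1 time(s)
  10: appears 1 time(s)
  11: appears 1 time(s)
Step 2: The value 2 appears most frequently (3 times).
Step 3: Mode = 2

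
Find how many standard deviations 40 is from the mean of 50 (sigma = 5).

-2

Step 1: Recall the z-score formula: z = (x - mu) / sigma
Step 2: Substitute values: z = (40 - 50) / 5
Step 3: z = -10 / 5 = -2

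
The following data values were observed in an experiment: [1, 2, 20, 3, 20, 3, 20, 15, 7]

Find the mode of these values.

20

Step 1: Count the frequency of each value:
  1: appears 1 time(s)
  2: appears 1 time(s)
  3: appears 2 time(s)
  7: appears 1 time(s)
  15: appears 1 time(s)
  20: appears 3 time(s)
Step 2: The value 20 appears most frequently (3 times).
Step 3: Mode = 20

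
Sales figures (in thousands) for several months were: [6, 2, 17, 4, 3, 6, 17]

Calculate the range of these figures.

15

Step 1: Identify the maximum value: max = 17
Step 2: Identify the minimum value: min = 2
Step 3: Range = max - min = 17 - 2 = 15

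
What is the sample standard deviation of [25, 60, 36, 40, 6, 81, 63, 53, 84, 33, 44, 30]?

22.9787

Step 1: Compute the mean: 46.25
Step 2: Sum of squared deviations from the mean: 5808.25
Step 3: Sample variance = 5808.25 / 11 = 528.0227
Step 4: Standard deviation = sqrt(528.0227) = 22.9787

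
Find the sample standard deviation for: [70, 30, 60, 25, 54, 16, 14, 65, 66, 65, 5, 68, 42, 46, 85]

24.2776

Step 1: Compute the mean: 47.4
Step 2: Sum of squared deviations from the mean: 8251.6
Step 3: Sample variance = 8251.6 / 14 = 589.4
Step 4: Standard deviation = sqrt(589.4) = 24.2776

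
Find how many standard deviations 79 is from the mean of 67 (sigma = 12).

1

Step 1: Recall the z-score formula: z = (x - mu) / sigma
Step 2: Substitute values: z = (79 - 67) / 12
Step 3: z = 12 / 12 = 1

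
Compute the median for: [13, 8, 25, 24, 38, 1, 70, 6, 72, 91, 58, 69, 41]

38

Step 1: Sort the data in ascending order: [1, 6, 8, 13, 24, 25, 38, 41, 58, 69, 70, 72, 91]
Step 2: The number of values is n = 13.
Step 3: Since n is odd, the median is the middle value at position 7: 38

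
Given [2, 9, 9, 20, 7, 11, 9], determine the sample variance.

29.2857

Step 1: Compute the mean: (2 + 9 + 9 + 20 + 7 + 11 + 9) / 7 = 9.5714
Step 2: Compute squared deviations from the mean:
  (2 - 9.5714)^2 = 57.3265
  (9 - 9.5714)^2 = 0.3265
  (9 - 9.5714)^2 = 0.3265
  (20 - 9.5714)^2 = 108.7551
  (7 - 9.5714)^2 = 6.6122
  (11 - 9.5714)^2 = 2.0408
  (9 - 9.5714)^2 = 0.3265
Step 3: Sum of squared deviations = 175.7143
Step 4: Sample variance = 175.7143 / 6 = 29.2857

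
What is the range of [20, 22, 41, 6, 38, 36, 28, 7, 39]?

35

Step 1: Identify the maximum value: max = 41
Step 2: Identify the minimum value: min = 6
Step 3: Range = max - min = 41 - 6 = 35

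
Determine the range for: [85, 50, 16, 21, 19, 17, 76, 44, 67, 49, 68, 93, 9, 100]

91

Step 1: Identify the maximum value: max = 100
Step 2: Identify the minimum value: min = 9
Step 3: Range = max - min = 100 - 9 = 91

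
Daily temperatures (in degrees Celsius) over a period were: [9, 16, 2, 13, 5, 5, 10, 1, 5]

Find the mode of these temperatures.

5

Step 1: Count the frequency of each value:
  1: appears 1 time(s)
  2: appears 1 time(s)
  5: appears 3 time(s)
  9: appears 1 time(s)
  10: appears 1 time(s)
  13: appears 1 time(s)
  16: appears 1 time(s)
Step 2: The value 5 appears most frequently (3 times).
Step 3: Mode = 5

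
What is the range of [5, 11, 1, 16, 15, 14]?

15

Step 1: Identify the maximum value: max = 16
Step 2: Identify the minimum value: min = 1
Step 3: Range = max - min = 16 - 1 = 15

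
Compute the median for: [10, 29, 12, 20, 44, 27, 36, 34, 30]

29

Step 1: Sort the data in ascending order: [10, 12, 20, 27, 29, 30, 34, 36, 44]
Step 2: The number of values is n = 9.
Step 3: Since n is odd, the median is the middle value at position 5: 29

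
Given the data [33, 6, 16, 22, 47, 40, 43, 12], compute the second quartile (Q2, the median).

27.5

Step 1: Sort the data: [6, 12, 16, 22, 33, 40, 43, 47]
Step 2: n = 8
Step 3: Q2 is the median. Since n is even, it is the average of the values at positions 4 and 5:
  Q2 = (22 + 33) / 2 = 27.5
Step 4: Q2 = 27.5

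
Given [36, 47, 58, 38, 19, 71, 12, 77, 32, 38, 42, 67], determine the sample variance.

407.1136

Step 1: Compute the mean: (36 + 47 + 58 + 38 + 19 + 71 + 12 + 77 + 32 + 38 + 42 + 67) / 12 = 44.75
Step 2: Compute squared deviations from the mean:
  (36 - 44.75)^2 = 76.5625
  (47 - 44.75)^2 = 5.0625
  (58 - 44.75)^2 = 175.5625
  (38 - 44.75)^2 = 45.5625
  (19 - 44.75)^2 = 663.0625
  (71 - 44.75)^2 = 689.0625
  (12 - 44.75)^2 = 1072.5625
  (77 - 44.75)^2 = 1040.0625
  (32 - 44.75)^2 = 162.5625
  (38 - 44.75)^2 = 45.5625
  (42 - 44.75)^2 = 7.5625
  (67 - 44.75)^2 = 495.0625
Step 3: Sum of squared deviations = 4478.25
Step 4: Sample variance = 4478.25 / 11 = 407.1136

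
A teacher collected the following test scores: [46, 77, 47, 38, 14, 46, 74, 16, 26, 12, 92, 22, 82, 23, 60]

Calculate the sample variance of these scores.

713.4286

Step 1: Compute the mean: (46 + 77 + 47 + 38 + 14 + 46 + 74 + 16 + 26 + 12 + 92 + 22 + 82 + 23 + 60) / 15 = 45
Step 2: Compute squared deviations from the mean:
  (46 - 45)^2 = 1
  (77 - 45)^2 = 1024
  (47 - 45)^2 = 4
  (38 - 45)^2 = 49
  (14 - 45)^2 = 961
  (46 - 45)^2 = 1
  (74 - 45)^2 = 841
  (16 - 45)^2 = 841
  (26 - 45)^2 = 361
  (12 - 45)^2 = 1089
  (92 - 45)^2 = 2209
  (22 - 45)^2 = 529
  (82 - 45)^2 = 1369
  (23 - 45)^2 = 484
  (60 - 45)^2 = 225
Step 3: Sum of squared deviations = 9988
Step 4: Sample variance = 9988 / 14 = 713.4286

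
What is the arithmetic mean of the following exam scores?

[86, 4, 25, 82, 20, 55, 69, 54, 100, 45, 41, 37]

51.5

Step 1: Sum all values: 86 + 4 + 25 + 82 + 20 + 55 + 69 + 54 + 100 + 45 + 41 + 37 = 618
Step 2: Count the number of values: n = 12
Step 3: Mean = sum / n = 618 / 12 = 51.5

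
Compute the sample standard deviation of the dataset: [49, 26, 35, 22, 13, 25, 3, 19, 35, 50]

14.9149

Step 1: Compute the mean: 27.7
Step 2: Sum of squared deviations from the mean: 2002.1
Step 3: Sample variance = 2002.1 / 9 = 222.4556
Step 4: Standard deviation = sqrt(222.4556) = 14.9149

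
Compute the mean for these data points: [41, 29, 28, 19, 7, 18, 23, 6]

21.375

Step 1: Sum all values: 41 + 29 + 28 + 19 + 7 + 18 + 23 + 6 = 171
Step 2: Count the number of values: n = 8
Step 3: Mean = sum / n = 171 / 8 = 21.375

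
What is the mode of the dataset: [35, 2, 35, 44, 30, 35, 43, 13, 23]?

35

Step 1: Count the frequency of each value:
  2: appears 1 time(s)
  13: appears 1 time(s)
  23: appears 1 time(s)
  30: appears 1 time(s)
  35: appears 3 time(s)
  43: appears 1 time(s)
  44: appears 1 time(s)
Step 2: The value 35 appears most frequently (3 times).
Step 3: Mode = 35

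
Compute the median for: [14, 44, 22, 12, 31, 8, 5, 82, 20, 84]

21

Step 1: Sort the data in ascending order: [5, 8, 12, 14, 20, 22, 31, 44, 82, 84]
Step 2: The number of values is n = 10.
Step 3: Since n is even, the median is the average of positions 5 and 6:
  Median = (20 + 22) / 2 = 21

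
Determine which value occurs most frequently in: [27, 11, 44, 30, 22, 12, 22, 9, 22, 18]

22

Step 1: Count the frequency of each value:
  9: appears 1 time(s)
  11: appears 1 time(s)
  12: appears 1 time(s)
  18: appears 1 time(s)
  22: appears 3 time(s)
  27: appears 1 time(s)
  30: appears 1 time(s)
  44: appears 1 time(s)
Step 2: The value 22 appears most frequently (3 times).
Step 3: Mode = 22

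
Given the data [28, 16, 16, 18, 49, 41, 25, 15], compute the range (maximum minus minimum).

34

Step 1: Identify the maximum value: max = 49
Step 2: Identify the minimum value: min = 15
Step 3: Range = max - min = 49 - 15 = 34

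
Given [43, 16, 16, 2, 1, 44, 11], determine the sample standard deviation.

17.7764

Step 1: Compute the mean: 19
Step 2: Sum of squared deviations from the mean: 1896
Step 3: Sample variance = 1896 / 6 = 316
Step 4: Standard deviation = sqrt(316) = 17.7764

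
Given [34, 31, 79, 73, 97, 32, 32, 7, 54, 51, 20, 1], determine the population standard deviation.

27.9149

Step 1: Compute the mean: 42.5833
Step 2: Sum of squared deviations from the mean: 9350.9167
Step 3: Population variance = 9350.9167 / 12 = 779.2431
Step 4: Standard deviation = sqrt(779.2431) = 27.9149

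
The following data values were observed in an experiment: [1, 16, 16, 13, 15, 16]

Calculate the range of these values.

15

Step 1: Identify the maximum value: max = 16
Step 2: Identify the minimum value: min = 1
Step 3: Range = max - min = 16 - 1 = 15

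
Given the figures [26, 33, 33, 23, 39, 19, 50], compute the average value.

31.8571

Step 1: Sum all values: 26 + 33 + 33 + 23 + 39 + 19 + 50 = 223
Step 2: Count the number of values: n = 7
Step 3: Mean = sum / n = 223 / 7 = 31.8571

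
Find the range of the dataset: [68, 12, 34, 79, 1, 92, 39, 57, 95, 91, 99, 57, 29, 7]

98

Step 1: Identify the maximum value: max = 99
Step 2: Identify the minimum value: min = 1
Step 3: Range = max - min = 99 - 1 = 98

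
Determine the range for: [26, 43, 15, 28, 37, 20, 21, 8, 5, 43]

38

Step 1: Identify the maximum value: max = 43
Step 2: Identify the minimum value: min = 5
Step 3: Range = max - min = 43 - 5 = 38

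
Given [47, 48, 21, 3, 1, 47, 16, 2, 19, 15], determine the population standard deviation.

17.9524

Step 1: Compute the mean: 21.9
Step 2: Sum of squared deviations from the mean: 3222.9
Step 3: Population variance = 3222.9 / 10 = 322.29
Step 4: Standard deviation = sqrt(322.29) = 17.9524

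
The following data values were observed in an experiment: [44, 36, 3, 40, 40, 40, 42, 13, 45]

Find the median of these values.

40

Step 1: Sort the data in ascending order: [3, 13, 36, 40, 40, 40, 42, 44, 45]
Step 2: The number of values is n = 9.
Step 3: Since n is odd, the median is the middle value at position 5: 40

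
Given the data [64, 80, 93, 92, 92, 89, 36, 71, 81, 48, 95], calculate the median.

81

Step 1: Sort the data in ascending order: [36, 48, 64, 71, 80, 81, 89, 92, 92, 93, 95]
Step 2: The number of values is n = 11.
Step 3: Since n is odd, the median is the middle value at position 6: 81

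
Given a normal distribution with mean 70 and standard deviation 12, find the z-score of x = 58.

-1

Step 1: Recall the z-score formula: z = (x - mu) / sigma
Step 2: Substitute values: z = (58 - 70) / 12
Step 3: z = -12 / 12 = -1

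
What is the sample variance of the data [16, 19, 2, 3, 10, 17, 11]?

45.1429

Step 1: Compute the mean: (16 + 19 + 2 + 3 + 10 + 17 + 11) / 7 = 11.1429
Step 2: Compute squared deviations from the mean:
  (16 - 11.1429)^2 = 23.5918
  (19 - 11.1429)^2 = 61.7347
  (2 - 11.1429)^2 = 83.5918
  (3 - 11.1429)^2 = 66.3061
  (10 - 11.1429)^2 = 1.3061
  (17 - 11.1429)^2 = 34.3061
  (11 - 11.1429)^2 = 0.0204
Step 3: Sum of squared deviations = 270.8571
Step 4: Sample variance = 270.8571 / 6 = 45.1429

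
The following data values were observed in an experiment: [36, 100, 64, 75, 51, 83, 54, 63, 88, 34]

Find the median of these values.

63.5

Step 1: Sort the data in ascending order: [34, 36, 51, 54, 63, 64, 75, 83, 88, 100]
Step 2: The number of values is n = 10.
Step 3: Since n is even, the median is the average of positions 5 and 6:
  Median = (63 + 64) / 2 = 63.5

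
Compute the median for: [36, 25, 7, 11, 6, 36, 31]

25

Step 1: Sort the data in ascending order: [6, 7, 11, 25, 31, 36, 36]
Step 2: The number of values is n = 7.
Step 3: Since n is odd, the median is the middle value at position 4: 25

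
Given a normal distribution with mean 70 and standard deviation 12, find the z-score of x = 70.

0

Step 1: Recall the z-score formula: z = (x - mu) / sigma
Step 2: Substitute values: z = (70 - 70) / 12
Step 3: z = 0 / 12 = 0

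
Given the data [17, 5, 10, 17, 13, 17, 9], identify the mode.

17

Step 1: Count the frequency of each value:
  5: appears 1 time(s)
  9: appears 1 time(s)
  10: appears 1 time(s)
  13: appears 1 time(s)
  17: appears 3 time(s)
Step 2: The value 17 appears most frequently (3 times).
Step 3: Mode = 17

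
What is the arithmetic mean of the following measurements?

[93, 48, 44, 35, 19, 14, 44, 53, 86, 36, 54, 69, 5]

46.1538

Step 1: Sum all values: 93 + 48 + 44 + 35 + 19 + 14 + 44 + 53 + 86 + 36 + 54 + 69 + 5 = 600
Step 2: Count the number of values: n = 13
Step 3: Mean = sum / n = 600 / 13 = 46.1538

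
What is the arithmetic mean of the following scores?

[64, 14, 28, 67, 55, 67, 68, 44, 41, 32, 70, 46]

49.6667

Step 1: Sum all values: 64 + 14 + 28 + 67 + 55 + 67 + 68 + 44 + 41 + 32 + 70 + 46 = 596
Step 2: Count the number of values: n = 12
Step 3: Mean = sum / n = 596 / 12 = 49.6667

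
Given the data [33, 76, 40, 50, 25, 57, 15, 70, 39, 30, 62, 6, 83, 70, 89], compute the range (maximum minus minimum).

83

Step 1: Identify the maximum value: max = 89
Step 2: Identify the minimum value: min = 6
Step 3: Range = max - min = 89 - 6 = 83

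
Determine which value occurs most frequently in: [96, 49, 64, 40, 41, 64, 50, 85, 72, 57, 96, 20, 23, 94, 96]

96

Step 1: Count the frequency of each value:
  20: appears 1 time(s)
  23: appears 1 time(s)
  40: appears 1 time(s)
  41: appears 1 time(s)
  49: appears 1 time(s)
  50: appears 1 time(s)
  57: appears 1 time(s)
  64: appears 2 time(s)
  72: appears 1 time(s)
  85: appears 1 time(s)
  94: appears 1 time(s)
  96: appears 3 time(s)
Step 2: The value 96 appears most frequently (3 times).
Step 3: Mode = 96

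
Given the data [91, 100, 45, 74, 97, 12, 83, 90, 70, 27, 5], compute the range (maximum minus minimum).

95

Step 1: Identify the maximum value: max = 100
Step 2: Identify the minimum value: min = 5
Step 3: Range = max - min = 100 - 5 = 95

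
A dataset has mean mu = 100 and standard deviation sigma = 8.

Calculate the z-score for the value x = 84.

-2

Step 1: Recall the z-score formula: z = (x - mu) / sigma
Step 2: Substitute values: z = (84 - 100) / 8
Step 3: z = -16 / 8 = -2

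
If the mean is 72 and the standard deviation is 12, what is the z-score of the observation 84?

1

Step 1: Recall the z-score formula: z = (x - mu) / sigma
Step 2: Substitute values: z = (84 - 72) / 12
Step 3: z = 12 / 12 = 1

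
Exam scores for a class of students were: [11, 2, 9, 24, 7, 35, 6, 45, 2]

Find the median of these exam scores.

9

Step 1: Sort the data in ascending order: [2, 2, 6, 7, 9, 11, 24, 35, 45]
Step 2: The number of values is n = 9.
Step 3: Since n is odd, the median is the middle value at position 5: 9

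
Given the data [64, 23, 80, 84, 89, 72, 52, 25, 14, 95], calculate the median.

68

Step 1: Sort the data in ascending order: [14, 23, 25, 52, 64, 72, 80, 84, 89, 95]
Step 2: The number of values is n = 10.
Step 3: Since n is even, the median is the average of positions 5 and 6:
  Median = (64 + 72) / 2 = 68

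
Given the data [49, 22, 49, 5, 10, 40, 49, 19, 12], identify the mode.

49

Step 1: Count the frequency of each value:
  5: appears 1 time(s)
  10: appears 1 time(s)
  12: appears 1 time(s)
  19: appears 1 time(s)
  22: appears 1 time(s)
  40: appears 1 time(s)
  49: appears 3 time(s)
Step 2: The value 49 appears most frequently (3 times).
Step 3: Mode = 49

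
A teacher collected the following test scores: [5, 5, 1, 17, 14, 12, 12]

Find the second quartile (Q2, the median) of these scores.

12

Step 1: Sort the data: [1, 5, 5, 12, 12, 14, 17]
Step 2: n = 7
Step 3: Q2 is the median. Since n is odd, it is the middle value at position 4: 12
Step 4: Q2 = 12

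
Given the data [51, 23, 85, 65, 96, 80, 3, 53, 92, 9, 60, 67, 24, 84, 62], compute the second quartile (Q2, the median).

62

Step 1: Sort the data: [3, 9, 23, 24, 51, 53, 60, 62, 65, 67, 80, 84, 85, 92, 96]
Step 2: n = 15
Step 3: Q2 is the median. Since n is odd, it is the middle value at position 8: 62
Step 4: Q2 = 62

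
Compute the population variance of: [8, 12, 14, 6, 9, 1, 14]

18.9796

Step 1: Compute the mean: (8 + 12 + 14 + 6 + 9 + 1 + 14) / 7 = 9.1429
Step 2: Compute squared deviations from the mean:
  (8 - 9.1429)^2 = 1.3061
  (12 - 9.1429)^2 = 8.1633
  (14 - 9.1429)^2 = 23.5918
  (6 - 9.1429)^2 = 9.8776
  (9 - 9.1429)^2 = 0.0204
  (1 - 9.1429)^2 = 66.3061
  (14 - 9.1429)^2 = 23.5918
Step 3: Sum of squared deviations = 132.8571
Step 4: Population variance = 132.8571 / 7 = 18.9796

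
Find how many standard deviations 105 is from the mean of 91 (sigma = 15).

0.9333

Step 1: Recall the z-score formula: z = (x - mu) / sigma
Step 2: Substitute values: z = (105 - 91) / 15
Step 3: z = 14 / 15 = 0.9333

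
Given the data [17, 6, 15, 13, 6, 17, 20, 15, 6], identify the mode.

6

Step 1: Count the frequency of each value:
  6: appears 3 time(s)
  13: appears 1 time(s)
  15: appears 2 time(s)
  17: appears 2 time(s)
  20: appears 1 time(s)
Step 2: The value 6 appears most frequently (3 times).
Step 3: Mode = 6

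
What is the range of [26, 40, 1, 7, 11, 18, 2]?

39

Step 1: Identify the maximum value: max = 40
Step 2: Identify the minimum value: min = 1
Step 3: Range = max - min = 40 - 1 = 39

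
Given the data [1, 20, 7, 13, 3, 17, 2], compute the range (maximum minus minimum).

19

Step 1: Identify the maximum value: max = 20
Step 2: Identify the minimum value: min = 1
Step 3: Range = max - min = 20 - 1 = 19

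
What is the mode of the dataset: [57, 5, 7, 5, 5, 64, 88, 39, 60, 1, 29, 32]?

5

Step 1: Count the frequency of each value:
  1: appears 1 time(s)
  5: appears 3 time(s)
  7: appears 1 time(s)
  29: appears 1 time(s)
  32: appears 1 time(s)
  39: appears 1 time(s)
  57: appears 1 time(s)
  60: appears 1 time(s)
  64: appears 1 time(s)
  88: appears 1 time(s)
Step 2: The value 5 appears most frequently (3 times).
Step 3: Mode = 5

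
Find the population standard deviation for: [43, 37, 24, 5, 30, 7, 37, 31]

13.103

Step 1: Compute the mean: 26.75
Step 2: Sum of squared deviations from the mean: 1373.5
Step 3: Population variance = 1373.5 / 8 = 171.6875
Step 4: Standard deviation = sqrt(171.6875) = 13.103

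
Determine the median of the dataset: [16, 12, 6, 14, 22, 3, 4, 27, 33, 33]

15

Step 1: Sort the data in ascending order: [3, 4, 6, 12, 14, 16, 22, 27, 33, 33]
Step 2: The number of values is n = 10.
Step 3: Since n is even, the median is the average of positions 5 and 6:
  Median = (14 + 16) / 2 = 15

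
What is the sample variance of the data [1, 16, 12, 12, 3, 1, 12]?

39.1429

Step 1: Compute the mean: (1 + 16 + 12 + 12 + 3 + 1 + 12) / 7 = 8.1429
Step 2: Compute squared deviations from the mean:
  (1 - 8.1429)^2 = 51.0204
  (16 - 8.1429)^2 = 61.7347
  (12 - 8.1429)^2 = 14.8776
  (12 - 8.1429)^2 = 14.8776
  (3 - 8.1429)^2 = 26.449
  (1 - 8.1429)^2 = 51.0204
  (12 - 8.1429)^2 = 14.8776
Step 3: Sum of squared deviations = 234.8571
Step 4: Sample variance = 234.8571 / 6 = 39.1429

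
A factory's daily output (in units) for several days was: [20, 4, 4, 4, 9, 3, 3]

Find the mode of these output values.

4

Step 1: Count the frequency of each value:
  3: appears 2 time(s)
  4: appears 3 time(s)
  9: appears 1 time(s)
  20: appears 1 time(s)
Step 2: The value 4 appears most frequently (3 times).
Step 3: Mode = 4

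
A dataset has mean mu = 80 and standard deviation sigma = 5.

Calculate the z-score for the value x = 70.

-2

Step 1: Recall the z-score formula: z = (x - mu) / sigma
Step 2: Substitute values: z = (70 - 80) / 5
Step 3: z = -10 / 5 = -2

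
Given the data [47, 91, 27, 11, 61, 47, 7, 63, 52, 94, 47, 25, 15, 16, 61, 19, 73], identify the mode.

47

Step 1: Count the frequency of each value:
  7: appears 1 time(s)
  11: appears 1 time(s)
  15: appears 1 time(s)
  16: appears 1 time(s)
  19: appears 1 time(s)
  25: appears 1 time(s)
  27: appears 1 time(s)
  47: appears 3 time(s)
  52: appears 1 time(s)
  61: appears 2 time(s)
  63: appears 1 time(s)
  73: appears 1 time(s)
  91: appears 1 time(s)
  94: appears 1 time(s)
Step 2: The value 47 appears most frequently (3 times).
Step 3: Mode = 47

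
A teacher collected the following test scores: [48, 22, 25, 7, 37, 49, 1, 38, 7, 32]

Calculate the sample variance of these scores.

297.1556

Step 1: Compute the mean: (48 + 22 + 25 + 7 + 37 + 49 + 1 + 38 + 7 + 32) / 10 = 26.6
Step 2: Compute squared deviations from the mean:
  (48 - 26.6)^2 = 457.96
  (22 - 26.6)^2 = 21.16
  (25 - 26.6)^2 = 2.56
  (7 - 26.6)^2 = 384.16
  (37 - 26.6)^2 = 108.16
  (49 - 26.6)^2 = 501.76
  (1 - 26.6)^2 = 655.36
  (38 - 26.6)^2 = 129.96
  (7 - 26.6)^2 = 384.16
  (32 - 26.6)^2 = 29.16
Step 3: Sum of squared deviations = 2674.4
Step 4: Sample variance = 2674.4 / 9 = 297.1556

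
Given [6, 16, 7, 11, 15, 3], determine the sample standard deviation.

5.2026

Step 1: Compute the mean: 9.6667
Step 2: Sum of squared deviations from the mean: 135.3333
Step 3: Sample variance = 135.3333 / 5 = 27.0667
Step 4: Standard deviation = sqrt(27.0667) = 5.2026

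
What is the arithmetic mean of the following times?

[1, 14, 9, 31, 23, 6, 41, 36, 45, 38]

24.4

Step 1: Sum all values: 1 + 14 + 9 + 31 + 23 + 6 + 41 + 36 + 45 + 38 = 244
Step 2: Count the number of values: n = 10
Step 3: Mean = sum / n = 244 / 10 = 24.4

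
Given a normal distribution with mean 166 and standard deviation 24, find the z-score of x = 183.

0.7083

Step 1: Recall the z-score formula: z = (x - mu) / sigma
Step 2: Substitute values: z = (183 - 166) / 24
Step 3: z = 17 / 24 = 0.7083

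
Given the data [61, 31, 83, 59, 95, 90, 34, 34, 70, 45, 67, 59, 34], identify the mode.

34

Step 1: Count the frequency of each value:
  31: appears 1 time(s)
  34: appears 3 time(s)
  45: appears 1 time(s)
  59: appears 2 time(s)
  61: appears 1 time(s)
  67: appears 1 time(s)
  70: appears 1 time(s)
  83: appears 1 time(s)
  90: appears 1 time(s)
  95: appears 1 time(s)
Step 2: The value 34 appears most frequently (3 times).
Step 3: Mode = 34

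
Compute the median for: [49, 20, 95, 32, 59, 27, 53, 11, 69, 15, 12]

32

Step 1: Sort the data in ascending order: [11, 12, 15, 20, 27, 32, 49, 53, 59, 69, 95]
Step 2: The number of values is n = 11.
Step 3: Since n is odd, the median is the middle value at position 6: 32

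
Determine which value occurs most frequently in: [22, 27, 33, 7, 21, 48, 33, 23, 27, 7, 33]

33

Step 1: Count the frequency of each value:
  7: appears 2 time(s)
  21: appears 1 time(s)
  22: appears 1 time(s)
  23: appears 1 time(s)
  27: appears 2 time(s)
  33: appears 3 time(s)
  48: appears 1 time(s)
Step 2: The value 33 appears most frequently (3 times).
Step 3: Mode = 33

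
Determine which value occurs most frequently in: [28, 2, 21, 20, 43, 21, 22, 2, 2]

2

Step 1: Count the frequency of each value:
  2: appears 3 time(s)
  20: appears 1 time(s)
  21: appears 2 time(s)
  22: appears 1 time(s)
  28: appears 1 time(s)
  43: appears 1 time(s)
Step 2: The value 2 appears most frequently (3 times).
Step 3: Mode = 2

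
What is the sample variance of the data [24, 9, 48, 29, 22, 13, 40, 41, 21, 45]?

186.1778

Step 1: Compute the mean: (24 + 9 + 48 + 29 + 22 + 13 + 40 + 41 + 21 + 45) / 10 = 29.2
Step 2: Compute squared deviations from the mean:
  (24 - 29.2)^2 = 27.04
  (9 - 29.2)^2 = 408.04
  (48 - 29.2)^2 = 353.44
  (29 - 29.2)^2 = 0.04
  (22 - 29.2)^2 = 51.84
  (13 - 29.2)^2 = 262.44
  (40 - 29.2)^2 = 116.64
  (41 - 29.2)^2 = 139.24
  (21 - 29.2)^2 = 67.24
  (45 - 29.2)^2 = 249.64
Step 3: Sum of squared deviations = 1675.6
Step 4: Sample variance = 1675.6 / 9 = 186.1778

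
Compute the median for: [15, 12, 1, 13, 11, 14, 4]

12

Step 1: Sort the data in ascending order: [1, 4, 11, 12, 13, 14, 15]
Step 2: The number of values is n = 7.
Step 3: Since n is odd, the median is the middle value at position 4: 12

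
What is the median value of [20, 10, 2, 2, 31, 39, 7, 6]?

8.5

Step 1: Sort the data in ascending order: [2, 2, 6, 7, 10, 20, 31, 39]
Step 2: The number of values is n = 8.
Step 3: Since n is even, the median is the average of positions 4 and 5:
  Median = (7 + 10) / 2 = 8.5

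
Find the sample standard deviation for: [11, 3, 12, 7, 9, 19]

5.3821

Step 1: Compute the mean: 10.1667
Step 2: Sum of squared deviations from the mean: 144.8333
Step 3: Sample variance = 144.8333 / 5 = 28.9667
Step 4: Standard deviation = sqrt(28.9667) = 5.3821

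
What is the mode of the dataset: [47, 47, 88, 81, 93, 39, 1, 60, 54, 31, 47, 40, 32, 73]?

47

Step 1: Count the frequency of each value:
  1: appears 1 time(s)
  31: appears 1 time(s)
  32: appears 1 time(s)
  39: appears 1 time(s)
  40: appears 1 time(s)
  47: appears 3 time(s)
  54: appears 1 time(s)
  60: appears 1 time(s)
  73: appears 1 time(s)
  81: appears 1 time(s)
  88: appears 1 time(s)
  93: appears 1 time(s)
Step 2: The value 47 appears most frequently (3 times).
Step 3: Mode = 47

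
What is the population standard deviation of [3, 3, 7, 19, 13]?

6.1968

Step 1: Compute the mean: 9
Step 2: Sum of squared deviations from the mean: 192
Step 3: Population variance = 192 / 5 = 38.4
Step 4: Standard deviation = sqrt(38.4) = 6.1968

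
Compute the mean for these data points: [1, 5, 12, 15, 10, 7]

8.3333

Step 1: Sum all values: 1 + 5 + 12 + 15 + 10 + 7 = 50
Step 2: Count the number of values: n = 6
Step 3: Mean = sum / n = 50 / 6 = 8.3333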